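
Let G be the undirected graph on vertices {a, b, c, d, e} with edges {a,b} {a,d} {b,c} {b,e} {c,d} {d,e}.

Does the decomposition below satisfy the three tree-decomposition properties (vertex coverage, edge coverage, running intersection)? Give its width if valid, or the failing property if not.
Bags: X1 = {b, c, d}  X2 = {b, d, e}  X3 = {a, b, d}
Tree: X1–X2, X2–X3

Vertex coverage: the bags together contain {a, b, c, d, e}, the full vertex set. Edge coverage: each edge of G has both endpoints in at least one bag. Running intersection: for every vertex, the bags containing it form a connected subtree. All three properties hold, so this is a valid tree decomposition of width max|bag| − 1 = 2, and hence tw(G) ≤ 2.

Yes; width 2.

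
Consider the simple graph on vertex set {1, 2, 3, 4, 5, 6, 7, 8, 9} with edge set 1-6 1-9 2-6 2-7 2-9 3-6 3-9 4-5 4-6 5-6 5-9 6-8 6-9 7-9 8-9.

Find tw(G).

A width-2 tree decomposition is:
Bags: B1 = {1, 6, 9}  B2 = {2, 6, 9}  B3 = {6, 8, 9}  B4 = {3, 6, 9}  B5 = {5, 6, 9}  B6 = {2, 7, 9}  B7 = {4, 5, 6}
Tree: B1–B2, B2–B3, B3–B4, B3–B5, B2–B6, B5–B7
Each bag holds 3 vertices, so the decomposition has width 2, which upper-bounds the treewidth. On the other hand G contains the 3-clique {1, 6, 9}. A clique must lie in a single bag of any decomposition, so no decomposition can have width below 2. The upper and lower bounds meet at 2, so that is the treewidth.

2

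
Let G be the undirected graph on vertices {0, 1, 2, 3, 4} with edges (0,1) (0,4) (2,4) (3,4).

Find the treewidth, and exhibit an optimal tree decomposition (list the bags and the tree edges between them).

Treewidth 1.
One optimal decomposition is:
Bags: B1 = {3, 4}  B2 = {0, 4}  B3 = {0, 1}  B4 = {2, 4}
Tree: B1–B2, B2–B3, B2–B4

The largest bag has 2 vertices, giving width 1; this decomposition certifies tw(G) ≤ 1. Since G has at least one edge (e.g. 3–4), it is not an edgeless graph, so tw(G) ≥ 1. Combining the bounds, tw(G) = 1.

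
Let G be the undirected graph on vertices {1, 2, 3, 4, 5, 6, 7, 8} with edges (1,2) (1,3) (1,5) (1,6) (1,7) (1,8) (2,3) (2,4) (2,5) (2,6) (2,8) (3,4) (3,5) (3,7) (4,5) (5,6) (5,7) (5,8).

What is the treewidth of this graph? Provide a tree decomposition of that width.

Each bag holds 4 vertices, so the decomposition has width 3, which upper-bounds the treewidth. On the other hand G contains the 4-clique {1, 2, 5, 8}. A clique must lie in a single bag of any decomposition, so no decomposition can have width below 3. Combining the bounds, tw(G) = 3.

Treewidth 3.
One optimal decomposition is:
Bags: B1 = {1, 2, 3, 5}  B2 = {1, 2, 5, 6}  B3 = {1, 2, 5, 8}  B4 = {1, 3, 5, 7}  B5 = {2, 3, 4, 5}
Tree: B1–B2, B1–B3, B1–B4, B1–B5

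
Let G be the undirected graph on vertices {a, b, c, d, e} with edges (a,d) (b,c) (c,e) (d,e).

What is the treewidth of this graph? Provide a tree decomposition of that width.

Treewidth 1.
One such decomposition:
Bags: B1 = {a, d}  B2 = {d, e}  B3 = {c, e}  B4 = {b, c}
Tree: B1–B2, B2–B3, B3–B4

Each bag holds 2 vertices, so the decomposition has width 1, which upper-bounds the treewidth. G has an edge, so its treewidth is at least 1. The upper and lower bounds meet at 1, so that is the treewidth.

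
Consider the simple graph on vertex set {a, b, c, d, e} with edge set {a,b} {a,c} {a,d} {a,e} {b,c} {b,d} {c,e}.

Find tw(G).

A width-2 tree decomposition is:
Bags: B1 = {a, c, e}  B2 = {a, b, c}  B3 = {a, b, d}
Tree: B1–B2, B2–B3
The largest bag has 3 vertices, giving width 2; this decomposition certifies tw(G) ≤ 2. For the lower bound, the 3 vertices {a, b, d} are pairwise adjacent, and any tree decomposition puts a clique entirely inside one bag — forcing width ≥ 2. Hence tw(G) = 2 exactly.

2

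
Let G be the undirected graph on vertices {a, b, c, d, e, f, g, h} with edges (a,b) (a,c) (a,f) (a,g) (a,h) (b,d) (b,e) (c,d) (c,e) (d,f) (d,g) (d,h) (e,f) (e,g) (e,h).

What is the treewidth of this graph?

A width-3 tree decomposition is:
Bags: B1 = {a, d, e, f}  B2 = {a, c, d, e}  B3 = {a, d, e, g}  B4 = {a, d, e, h}  B5 = {a, b, d, e}
Tree: B1–B2, B2–B3, B3–B4, B4–B5
The largest bag has 4 vertices, giving width 3; this decomposition certifies tw(G) ≤ 3. For the lower bound: the 4 vertex sets {a,f}, {c,e}, {d}, {g} are disjoint, each induces a connected subgraph, and every pair is joined by at least one edge of G. Contracting each set to a single vertex therefore yields K_{4} as a minor, and since treewidth is minor-monotone, tw(G) ≥ tw(K_{4}) = 3. Therefore the treewidth is 3.

3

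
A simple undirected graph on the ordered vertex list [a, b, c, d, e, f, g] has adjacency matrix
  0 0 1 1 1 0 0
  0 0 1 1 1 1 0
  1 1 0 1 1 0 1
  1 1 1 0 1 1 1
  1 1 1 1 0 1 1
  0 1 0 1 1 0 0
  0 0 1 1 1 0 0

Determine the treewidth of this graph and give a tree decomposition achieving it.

The largest bag has 4 vertices, giving width 3; this decomposition certifies tw(G) ≤ 3. Conversely, {c, d, e, g} is a clique of size 4, and the vertices of any clique must share a bag in every tree decomposition; so some bag has ≥ 4 vertices and tw(G) ≥ 3. Combining the bounds, tw(G) = 3.

Treewidth 3.
One such decomposition:
Bags: B1 = {b, c, d, e}  B2 = {b, d, e, f}  B3 = {c, d, e, g}  B4 = {a, c, d, e}
Tree: B1–B2, B1–B3, B3–B4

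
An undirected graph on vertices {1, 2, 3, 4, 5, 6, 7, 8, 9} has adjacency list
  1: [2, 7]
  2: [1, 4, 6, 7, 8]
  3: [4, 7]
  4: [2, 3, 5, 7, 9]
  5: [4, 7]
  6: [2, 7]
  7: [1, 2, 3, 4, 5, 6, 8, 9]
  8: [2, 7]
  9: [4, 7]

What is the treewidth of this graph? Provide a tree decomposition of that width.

The largest bag has 3 vertices, giving width 2; this decomposition certifies tw(G) ≤ 2. For the lower bound, the 3 vertices {4, 7, 9} are pairwise adjacent, and any tree decomposition puts a clique entirely inside one bag — forcing width ≥ 2. The upper and lower bounds meet at 2, so that is the treewidth.

Treewidth 2.
One such decomposition:
Bags: B1 = {2, 7, 8}  B2 = {2, 4, 7}  B3 = {3, 4, 7}  B4 = {4, 7, 9}  B5 = {1, 2, 7}  B6 = {2, 6, 7}  B7 = {4, 5, 7}
Tree: B1–B2, B2–B3, B3–B4, B2–B5, B5–B6, B2–B7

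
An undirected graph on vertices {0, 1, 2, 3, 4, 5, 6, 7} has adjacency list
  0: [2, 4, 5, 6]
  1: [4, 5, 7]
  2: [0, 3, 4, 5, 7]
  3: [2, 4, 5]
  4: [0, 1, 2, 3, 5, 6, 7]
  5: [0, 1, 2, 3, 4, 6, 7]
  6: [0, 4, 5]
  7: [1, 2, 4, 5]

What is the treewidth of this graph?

A width-3 tree decomposition is:
Bags: B1 = {0, 2, 4, 5}  B2 = {2, 3, 4, 5}  B3 = {0, 4, 5, 6}  B4 = {2, 4, 5, 7}  B5 = {1, 4, 5, 7}
Tree: B1–B2, B1–B3, B2–B4, B4–B5
Every bag has size at most 4, so the width is 4 − 1 = 3 and tw(G) ≤ 3. For the lower bound, the 4 vertices {1, 4, 5, 7} are pairwise adjacent, and any tree decomposition puts a clique entirely inside one bag — forcing width ≥ 3. Hence tw(G) = 3 exactly.

3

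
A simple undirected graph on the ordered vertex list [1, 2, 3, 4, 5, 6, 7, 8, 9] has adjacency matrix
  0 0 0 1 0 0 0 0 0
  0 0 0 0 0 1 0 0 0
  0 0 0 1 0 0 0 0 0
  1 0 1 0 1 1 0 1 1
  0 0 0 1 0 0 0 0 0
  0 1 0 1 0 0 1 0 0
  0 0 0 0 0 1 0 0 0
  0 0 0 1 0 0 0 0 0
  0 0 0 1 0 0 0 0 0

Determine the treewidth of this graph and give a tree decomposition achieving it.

Treewidth 1.
One such decomposition:
Bags: B1 = {2, 6}  B2 = {6, 7}  B3 = {4, 6}  B4 = {1, 4}  B5 = {4, 5}  B6 = {4, 8}  B7 = {3, 4}  B8 = {4, 9}
Tree: B1–B2, B2–B3, B3–B4, B4–B5, B5–B6, B5–B7, B3–B8

Each bag holds 2 vertices, so the decomposition has width 1, which upper-bounds the treewidth. Since G has at least one edge (e.g. 2–6), it is not an edgeless graph, so tw(G) ≥ 1. Combining the bounds, tw(G) = 1.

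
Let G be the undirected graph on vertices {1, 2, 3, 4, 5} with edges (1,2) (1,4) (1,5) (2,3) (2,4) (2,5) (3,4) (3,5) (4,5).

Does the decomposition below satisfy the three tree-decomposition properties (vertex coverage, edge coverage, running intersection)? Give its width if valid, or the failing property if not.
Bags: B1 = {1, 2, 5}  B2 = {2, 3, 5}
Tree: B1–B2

No — vertex 4 appears in no bag.

A tree decomposition must satisfy three properties: every vertex lies in some bag; for every edge, both endpoints lie together in some bag; and for every vertex, the bags containing it form a connected subtree. Here vertex 4 appears in no bag, so the decomposition is invalid.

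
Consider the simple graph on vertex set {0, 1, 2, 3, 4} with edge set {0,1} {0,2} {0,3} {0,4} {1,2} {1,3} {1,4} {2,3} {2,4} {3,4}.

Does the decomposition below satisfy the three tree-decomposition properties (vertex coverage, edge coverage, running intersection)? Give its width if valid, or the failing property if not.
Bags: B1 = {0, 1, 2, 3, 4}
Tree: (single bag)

Every vertex of G appears in some bag (union = {0, 1, 2, 3, 4}); every edge is covered by a bag; and for each vertex v the set of bags containing v is connected in the bag tree. The decomposition is therefore valid. The largest bag has 5 vertices, so the width is 4.

Yes; width 4.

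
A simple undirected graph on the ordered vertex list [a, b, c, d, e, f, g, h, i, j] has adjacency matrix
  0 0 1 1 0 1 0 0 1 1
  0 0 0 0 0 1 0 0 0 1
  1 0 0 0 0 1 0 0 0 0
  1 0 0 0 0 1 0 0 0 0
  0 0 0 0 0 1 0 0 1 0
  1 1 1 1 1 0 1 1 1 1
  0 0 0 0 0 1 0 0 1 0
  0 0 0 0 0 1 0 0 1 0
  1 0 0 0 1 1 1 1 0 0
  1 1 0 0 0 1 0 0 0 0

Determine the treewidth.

2

A width-2 tree decomposition is:
Bags: B1 = {a, f, i}  B2 = {a, c, f}  B3 = {f, h, i}  B4 = {a, d, f}  B5 = {a, f, j}  B6 = {b, f, j}  B7 = {f, g, i}  B8 = {e, f, i}
Tree: B1–B2, B1–B3, B2–B4, B2–B5, B5–B6, B1–B7, B3–B8
The largest bag has 3 vertices, giving width 2; this decomposition certifies tw(G) ≤ 2. For the lower bound, the 3 vertices {a, d, f} are pairwise adjacent, and any tree decomposition puts a clique entirely inside one bag — forcing width ≥ 2. Combining the bounds, tw(G) = 2.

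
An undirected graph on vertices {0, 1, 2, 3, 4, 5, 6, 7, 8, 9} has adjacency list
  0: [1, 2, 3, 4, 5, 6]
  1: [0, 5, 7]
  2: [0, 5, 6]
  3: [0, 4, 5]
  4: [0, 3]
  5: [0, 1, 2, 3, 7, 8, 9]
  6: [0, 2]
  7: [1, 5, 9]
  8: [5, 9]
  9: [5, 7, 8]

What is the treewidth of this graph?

2

A width-2 tree decomposition is:
Bags: B1 = {0, 1, 5}  B2 = {0, 2, 5}  B3 = {0, 3, 5}  B4 = {0, 2, 6}  B5 = {0, 3, 4}  B6 = {1, 5, 7}  B7 = {5, 7, 9}  B8 = {5, 8, 9}
Tree: B1–B2, B1–B3, B2–B4, B3–B5, B1–B6, B6–B7, B7–B8
Each bag holds 3 vertices, so the decomposition has width 2, which upper-bounds the treewidth. Conversely, {0, 3, 4} is a clique of size 3, and the vertices of any clique must share a bag in every tree decomposition; so some bag has ≥ 3 vertices and tw(G) ≥ 2. The upper and lower bounds meet at 2, so that is the treewidth.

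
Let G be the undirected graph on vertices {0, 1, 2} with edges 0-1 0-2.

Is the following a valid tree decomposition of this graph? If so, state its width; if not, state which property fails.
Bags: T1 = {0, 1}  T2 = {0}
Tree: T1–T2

No — vertex 2 appears in no bag.

A tree decomposition must satisfy three properties: every vertex lies in some bag; for every edge, both endpoints lie together in some bag; and for every vertex, the bags containing it form a connected subtree. Here vertex 2 appears in no bag, so the decomposition is invalid.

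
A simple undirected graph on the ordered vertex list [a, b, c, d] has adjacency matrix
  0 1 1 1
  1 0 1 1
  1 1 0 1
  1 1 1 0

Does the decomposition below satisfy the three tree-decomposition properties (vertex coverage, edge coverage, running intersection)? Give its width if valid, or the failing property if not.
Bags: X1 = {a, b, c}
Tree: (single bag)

A tree decomposition must satisfy three properties: every vertex lies in some bag; for every edge, both endpoints lie together in some bag; and for every vertex, the bags containing it form a connected subtree. Here vertex d appears in no bag, so the decomposition is invalid.

No — vertex d appears in no bag.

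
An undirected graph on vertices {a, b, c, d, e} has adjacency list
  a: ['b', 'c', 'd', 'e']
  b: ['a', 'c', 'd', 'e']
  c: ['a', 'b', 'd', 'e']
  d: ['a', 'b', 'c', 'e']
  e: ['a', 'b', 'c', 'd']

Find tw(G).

A width-4 tree decomposition is:
Bags: B1 = {a, b, c, d, e}
Tree: (single bag)
A single bag containing all 5 vertices is trivially a valid decomposition of width 4. On the other hand G contains the 5-clique {a, b, c, d, e}. A clique must lie in a single bag of any decomposition, so no decomposition can have width below 4. Therefore the treewidth is 4.

4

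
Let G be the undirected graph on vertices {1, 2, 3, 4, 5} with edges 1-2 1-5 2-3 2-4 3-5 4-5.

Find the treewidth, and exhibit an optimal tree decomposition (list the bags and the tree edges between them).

Each bag holds 3 vertices, so the decomposition has width 2, which upper-bounds the treewidth. The edges 2–3–5–4–2 form a cycle, so G is not a tree and its treewidth is at least 2. The upper and lower bounds meet at 2, so that is the treewidth.

Treewidth 2.
One such decomposition:
Bags: B1 = {2, 3, 5}  B2 = {2, 4, 5}  B3 = {1, 2, 5}
Tree: B1–B2, B2–B3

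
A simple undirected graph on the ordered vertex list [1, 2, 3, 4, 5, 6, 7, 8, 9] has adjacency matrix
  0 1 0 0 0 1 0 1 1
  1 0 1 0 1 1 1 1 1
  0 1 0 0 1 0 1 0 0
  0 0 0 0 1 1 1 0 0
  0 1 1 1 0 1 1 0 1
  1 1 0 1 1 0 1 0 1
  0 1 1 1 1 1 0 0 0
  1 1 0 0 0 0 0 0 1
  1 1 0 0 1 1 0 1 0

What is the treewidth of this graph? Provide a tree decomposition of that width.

Treewidth 3.
One optimal decomposition is:
Bags: B1 = {2, 5, 6, 7}  B2 = {2, 5, 6, 9}  B3 = {1, 2, 6, 9}  B4 = {1, 2, 8, 9}  B5 = {2, 3, 5, 7}  B6 = {4, 5, 6, 7}
Tree: B1–B2, B2–B3, B3–B4, B1–B5, B1–B6

The largest bag has 4 vertices, giving width 3; this decomposition certifies tw(G) ≤ 3. Conversely, {1, 2, 8, 9} is a clique of size 4, and the vertices of any clique must share a bag in every tree decomposition; so some bag has ≥ 4 vertices and tw(G) ≥ 3. The upper and lower bounds meet at 3, so that is the treewidth.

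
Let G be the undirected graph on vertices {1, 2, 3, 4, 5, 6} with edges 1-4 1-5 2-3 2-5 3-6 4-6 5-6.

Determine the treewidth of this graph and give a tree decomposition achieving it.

Every bag has size at most 3, so the width is 3 − 1 = 2 and tw(G) ≤ 2. Since 2–3–6–5–2 is a cycle in G, G is not acyclic. Forests are exactly the graphs of treewidth ≤ 1, so tw(G) ≥ 2. Combining the bounds, tw(G) = 2.

Treewidth 2.
Bags: B1 = {2, 3, 5}  B2 = {3, 5, 6}  B3 = {1, 5, 6}  B4 = {1, 4, 6}
Tree: B1–B2, B2–B3, B3–B4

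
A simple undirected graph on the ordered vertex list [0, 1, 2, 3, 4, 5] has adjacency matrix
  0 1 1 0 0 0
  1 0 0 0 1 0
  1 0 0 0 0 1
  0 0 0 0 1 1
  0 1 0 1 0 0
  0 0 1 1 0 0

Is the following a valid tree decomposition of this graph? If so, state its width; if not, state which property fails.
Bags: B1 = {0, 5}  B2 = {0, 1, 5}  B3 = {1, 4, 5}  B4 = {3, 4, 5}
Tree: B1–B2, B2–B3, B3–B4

A tree decomposition must satisfy three properties: every vertex lies in some bag; for every edge, both endpoints lie together in some bag; and for every vertex, the bags containing it form a connected subtree. Here vertex 2 appears in no bag, so the decomposition is invalid.

No — vertex 2 appears in no bag.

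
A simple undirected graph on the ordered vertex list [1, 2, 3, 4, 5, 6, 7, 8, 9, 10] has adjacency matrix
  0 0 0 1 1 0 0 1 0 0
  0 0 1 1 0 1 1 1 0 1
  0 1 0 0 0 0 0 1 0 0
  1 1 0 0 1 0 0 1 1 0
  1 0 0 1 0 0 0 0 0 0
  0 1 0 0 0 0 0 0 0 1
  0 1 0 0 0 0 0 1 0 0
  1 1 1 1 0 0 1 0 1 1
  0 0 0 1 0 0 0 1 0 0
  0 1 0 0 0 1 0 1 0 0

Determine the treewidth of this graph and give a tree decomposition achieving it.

The largest bag has 3 vertices, giving width 2; this decomposition certifies tw(G) ≤ 2. Conversely, {1, 4, 8} is a clique of size 3, and the vertices of any clique must share a bag in every tree decomposition; so some bag has ≥ 3 vertices and tw(G) ≥ 2. The upper and lower bounds meet at 2, so that is the treewidth.

Treewidth 2.
One such decomposition:
Bags: B1 = {2, 8, 10}  B2 = {2, 4, 8}  B3 = {1, 4, 8}  B4 = {2, 7, 8}  B5 = {1, 4, 5}  B6 = {2, 6, 10}  B7 = {4, 8, 9}  B8 = {2, 3, 8}
Tree: B1–B2, B2–B3, B2–B4, B3–B5, B1–B6, B2–B7, B2–B8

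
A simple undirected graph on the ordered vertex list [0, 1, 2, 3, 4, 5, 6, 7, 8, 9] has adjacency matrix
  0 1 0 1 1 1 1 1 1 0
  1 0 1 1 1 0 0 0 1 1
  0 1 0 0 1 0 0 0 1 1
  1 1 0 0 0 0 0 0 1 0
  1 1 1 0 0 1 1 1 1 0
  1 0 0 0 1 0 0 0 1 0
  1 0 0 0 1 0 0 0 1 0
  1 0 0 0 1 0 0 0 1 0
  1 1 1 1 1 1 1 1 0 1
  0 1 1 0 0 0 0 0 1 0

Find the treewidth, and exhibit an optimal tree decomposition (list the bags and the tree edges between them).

Every bag has size at most 4, so the width is 4 − 1 = 3 and tw(G) ≤ 3. On the other hand G contains the 4-clique {0, 1, 3, 8}. A clique must lie in a single bag of any decomposition, so no decomposition can have width below 3. Therefore the treewidth is 3.

Treewidth 3.
One such decomposition:
Bags: B1 = {1, 2, 4, 8}  B2 = {0, 1, 4, 8}  B3 = {1, 2, 8, 9}  B4 = {0, 1, 3, 8}  B5 = {0, 4, 5, 8}  B6 = {0, 4, 7, 8}  B7 = {0, 4, 6, 8}
Tree: B1–B2, B1–B3, B2–B4, B2–B5, B5–B6, B2–B7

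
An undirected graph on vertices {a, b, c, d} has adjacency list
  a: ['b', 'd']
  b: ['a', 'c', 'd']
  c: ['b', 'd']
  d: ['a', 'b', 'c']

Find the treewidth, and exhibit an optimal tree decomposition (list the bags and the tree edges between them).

The largest bag has 3 vertices, giving width 2; this decomposition certifies tw(G) ≤ 2. For the lower bound, the 3 vertices {b, c, d} are pairwise adjacent, and any tree decomposition puts a clique entirely inside one bag — forcing width ≥ 2. Therefore the treewidth is 2.

Treewidth 2.
One such decomposition:
Bags: B1 = {a, b, d}  B2 = {b, c, d}
Tree: B1–B2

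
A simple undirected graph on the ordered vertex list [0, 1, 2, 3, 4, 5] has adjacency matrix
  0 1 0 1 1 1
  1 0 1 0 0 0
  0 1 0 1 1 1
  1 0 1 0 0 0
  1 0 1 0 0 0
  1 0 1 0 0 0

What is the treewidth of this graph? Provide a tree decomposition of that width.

Treewidth 2.
One such decomposition:
Bags: B1 = {0, 2, 4}  B2 = {0, 2, 3}  B3 = {0, 1, 2}  B4 = {0, 2, 5}
Tree: B1–B2, B2–B3, B3–B4

The largest bag has 3 vertices, giving width 2; this decomposition certifies tw(G) ≤ 2. Since 0–4–2–3–0 is a cycle in G, G is not acyclic. Forests are exactly the graphs of treewidth ≤ 1, so tw(G) ≥ 2. Combining the bounds, tw(G) = 2.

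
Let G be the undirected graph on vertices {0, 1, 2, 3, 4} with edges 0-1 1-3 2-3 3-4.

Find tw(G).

A width-1 tree decomposition is:
Bags: B1 = {1, 3}  B2 = {3, 4}  B3 = {2, 3}  B4 = {0, 1}
Tree: B1–B2, B1–B3, B1–B4
The largest bag has 2 vertices, giving width 1; this decomposition certifies tw(G) ≤ 1. Since G has at least one edge (e.g. 1–3), it is not an edgeless graph, so tw(G) ≥ 1. The upper and lower bounds meet at 1, so that is the treewidth.

1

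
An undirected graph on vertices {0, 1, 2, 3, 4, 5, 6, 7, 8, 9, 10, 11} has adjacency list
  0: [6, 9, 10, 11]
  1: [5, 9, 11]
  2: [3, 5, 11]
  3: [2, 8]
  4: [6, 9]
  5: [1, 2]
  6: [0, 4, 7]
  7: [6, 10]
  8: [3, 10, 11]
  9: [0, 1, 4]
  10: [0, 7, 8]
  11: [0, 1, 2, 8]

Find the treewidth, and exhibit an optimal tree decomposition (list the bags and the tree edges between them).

Treewidth 3.
Bags: B1 = {4, 6, 7, 9}  B2 = {0, 6, 7, 9}  B3 = {0, 7, 9, 10}  B4 = {0, 1, 9, 10}  B5 = {0, 1, 10, 11}  B6 = {1, 8, 10, 11}  B7 = {1, 5, 8, 11}  B8 = {2, 5, 8, 11}  B9 = {2, 3, 5, 8}
Tree: B1–B2, B2–B3, B3–B4, B4–B5, B5–B6, B6–B7, B7–B8, B8–B9

Each bag holds 4 vertices, so the decomposition has width 3, which upper-bounds the treewidth. For the lower bound: the 4 vertex sets {4,6,7}, {9}, {0}, {1,8,10,11} are disjoint, each induces a connected subgraph, and every pair is joined by at least one edge of G. Contracting each set to a single vertex therefore yields K_{4} as a minor, and since treewidth is minor-monotone, tw(G) ≥ tw(K_{4}) = 3. The upper and lower bounds meet at 3, so that is the treewidth.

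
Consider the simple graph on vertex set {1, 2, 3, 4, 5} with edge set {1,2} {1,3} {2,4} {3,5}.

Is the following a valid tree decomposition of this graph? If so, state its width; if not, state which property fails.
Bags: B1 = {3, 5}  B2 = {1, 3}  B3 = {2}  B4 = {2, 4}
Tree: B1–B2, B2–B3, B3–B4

A tree decomposition must satisfy three properties: every vertex lies in some bag; for every edge, both endpoints lie together in some bag; and for every vertex, the bags containing it form a connected subtree. Here edge (1,2) lies in no bag, so the decomposition is invalid.

No — edge (1,2) lies in no bag.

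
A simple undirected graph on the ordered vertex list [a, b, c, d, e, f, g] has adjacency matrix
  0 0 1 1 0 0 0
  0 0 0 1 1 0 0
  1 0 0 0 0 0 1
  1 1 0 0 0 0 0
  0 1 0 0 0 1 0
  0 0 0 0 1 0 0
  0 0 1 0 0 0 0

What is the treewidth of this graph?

1

A width-1 tree decomposition is:
Bags: B1 = {e, f}  B2 = {b, e}  B3 = {b, d}  B4 = {a, d}  B5 = {a, c}  B6 = {c, g}
Tree: B1–B2, B2–B3, B3–B4, B4–B5, B5–B6
Every bag has size at most 2, so the width is 2 − 1 = 1 and tw(G) ≤ 1. Since G has at least one edge (e.g. f–e), it is not an edgeless graph, so tw(G) ≥ 1. The upper and lower bounds meet at 1, so that is the treewidth.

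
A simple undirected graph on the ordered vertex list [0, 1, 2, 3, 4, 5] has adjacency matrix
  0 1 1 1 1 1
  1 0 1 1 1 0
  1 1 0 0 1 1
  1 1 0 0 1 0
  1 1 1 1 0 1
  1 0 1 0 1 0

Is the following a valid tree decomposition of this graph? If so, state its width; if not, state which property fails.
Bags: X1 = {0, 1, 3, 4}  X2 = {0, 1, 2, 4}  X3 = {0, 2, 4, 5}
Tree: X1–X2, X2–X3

Yes; width 3.

Checking the three conditions: (i) the bags cover all of {0, 1, 2, 3, 4, 5}; (ii) for each edge, some bag contains both endpoints; (iii) the bags containing any fixed vertex form a subtree. All hold, so the decomposition is valid with width 4 − 1 = 3.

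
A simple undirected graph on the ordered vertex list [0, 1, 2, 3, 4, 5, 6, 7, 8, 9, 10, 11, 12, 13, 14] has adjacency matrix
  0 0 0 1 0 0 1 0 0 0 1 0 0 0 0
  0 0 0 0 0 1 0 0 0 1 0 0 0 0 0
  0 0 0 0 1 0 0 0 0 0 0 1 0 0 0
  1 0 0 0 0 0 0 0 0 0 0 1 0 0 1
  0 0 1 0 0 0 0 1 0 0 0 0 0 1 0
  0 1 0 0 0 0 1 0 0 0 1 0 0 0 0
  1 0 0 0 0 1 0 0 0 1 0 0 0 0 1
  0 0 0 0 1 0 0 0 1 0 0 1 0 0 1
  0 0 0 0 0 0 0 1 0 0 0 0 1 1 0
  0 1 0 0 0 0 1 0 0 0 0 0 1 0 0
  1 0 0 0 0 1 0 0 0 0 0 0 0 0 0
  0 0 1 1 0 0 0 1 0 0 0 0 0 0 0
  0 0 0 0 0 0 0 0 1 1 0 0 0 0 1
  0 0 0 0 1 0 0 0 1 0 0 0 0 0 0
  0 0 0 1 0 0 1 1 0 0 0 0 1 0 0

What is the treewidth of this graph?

A width-3 tree decomposition is:
Bags: B1 = {2, 4, 8, 13}  B2 = {2, 4, 7, 8}  B3 = {2, 7, 8, 11}  B4 = {7, 8, 11, 12}  B5 = {7, 11, 12, 14}  B6 = {3, 11, 12, 14}  B7 = {3, 9, 12, 14}  B8 = {3, 6, 9, 14}  B9 = {0, 3, 6, 9}  B10 = {0, 1, 6, 9}  B11 = {0, 1, 5, 6}  B12 = {0, 1, 5, 10}
Tree: B1–B2, B2–B3, B3–B4, B4–B5, B5–B6, B6–B7, B7–B8, B8–B9, B9–B10, B10–B11, B11–B12
Every bag has size at most 4, so the width is 4 − 1 = 3 and tw(G) ≤ 3. For the lower bound: the 4 vertex sets {2,4,13}, {8}, {7}, {3,11,12,14} are disjoint, each induces a connected subgraph, and every pair is joined by at least one edge of G. Contracting each set to a single vertex therefore yields K_{4} as a minor, and since treewidth is minor-monotone, tw(G) ≥ tw(K_{4}) = 3. Combining the bounds, tw(G) = 3.

3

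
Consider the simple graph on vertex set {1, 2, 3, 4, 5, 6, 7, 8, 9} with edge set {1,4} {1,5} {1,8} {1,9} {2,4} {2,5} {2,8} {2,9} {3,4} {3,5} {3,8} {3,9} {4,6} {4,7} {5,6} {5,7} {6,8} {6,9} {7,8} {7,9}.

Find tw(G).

4

A width-4 tree decomposition is:
Bags: B1 = {4, 5, 7, 8, 9}  B2 = {1, 4, 5, 8, 9}  B3 = {3, 4, 5, 8, 9}  B4 = {2, 4, 5, 8, 9}  B5 = {4, 5, 6, 8, 9}
Tree: B1–B2, B2–B3, B3–B4, B4–B5
Each bag holds 5 vertices, so the decomposition has width 4, which upper-bounds the treewidth. For the lower bound: the 5 vertex sets {7,9}, {1,5}, {3,4}, {8}, {2} are disjoint, each induces a connected subgraph, and every pair is joined by at least one edge of G. Contracting each set to a single vertex therefore yields K_{5} as a minor, and since treewidth is minor-monotone, tw(G) ≥ tw(K_{5}) = 4. Hence tw(G) = 4 exactly.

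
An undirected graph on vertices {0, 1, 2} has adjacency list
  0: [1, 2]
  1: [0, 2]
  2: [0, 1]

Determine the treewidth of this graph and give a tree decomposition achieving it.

With just one bag of size 3, the width is 3 − 1 = 2, so tw(G) ≤ 2. For the lower bound, the 3 vertices {0, 1, 2} are pairwise adjacent, and any tree decomposition puts a clique entirely inside one bag — forcing width ≥ 2. Hence tw(G) = 2 exactly.

Treewidth 2.
One such decomposition:
Bags: B1 = {0, 1, 2}
Tree: (single bag)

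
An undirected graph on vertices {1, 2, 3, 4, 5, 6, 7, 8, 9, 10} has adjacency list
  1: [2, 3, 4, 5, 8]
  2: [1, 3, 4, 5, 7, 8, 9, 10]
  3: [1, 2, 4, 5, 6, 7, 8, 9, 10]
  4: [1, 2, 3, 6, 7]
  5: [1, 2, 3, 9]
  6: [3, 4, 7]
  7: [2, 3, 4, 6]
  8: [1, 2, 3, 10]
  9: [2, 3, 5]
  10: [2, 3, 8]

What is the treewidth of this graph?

3

A width-3 tree decomposition is:
Bags: B1 = {1, 2, 3, 8}  B2 = {1, 2, 3, 4}  B3 = {1, 2, 3, 5}  B4 = {2, 3, 8, 10}  B5 = {2, 3, 5, 9}  B6 = {2, 3, 4, 7}  B7 = {3, 4, 6, 7}
Tree: B1–B2, B1–B3, B1–B4, B3–B5, B2–B6, B6–B7
Every bag has size at most 4, so the width is 4 − 1 = 3 and tw(G) ≤ 3. Conversely, {1, 2, 3, 8} is a clique of size 4, and the vertices of any clique must share a bag in every tree decomposition; so some bag has ≥ 4 vertices and tw(G) ≥ 3. The upper and lower bounds meet at 3, so that is the treewidth.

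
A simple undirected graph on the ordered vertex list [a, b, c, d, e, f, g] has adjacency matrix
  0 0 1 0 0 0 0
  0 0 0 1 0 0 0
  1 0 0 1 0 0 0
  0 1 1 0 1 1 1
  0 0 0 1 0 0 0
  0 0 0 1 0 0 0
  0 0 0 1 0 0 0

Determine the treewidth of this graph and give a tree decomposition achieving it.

Treewidth 1.
Bags: B1 = {d, e}  B2 = {d, f}  B3 = {d, g}  B4 = {c, d}  B5 = {b, d}  B6 = {a, c}
Tree: B1–B2, B1–B3, B2–B4, B1–B5, B4–B6

Each bag holds 2 vertices, so the decomposition has width 1, which upper-bounds the treewidth. Any graph with an edge has treewidth ≥ 1, and G has the edge e–d. Hence tw(G) = 1 exactly.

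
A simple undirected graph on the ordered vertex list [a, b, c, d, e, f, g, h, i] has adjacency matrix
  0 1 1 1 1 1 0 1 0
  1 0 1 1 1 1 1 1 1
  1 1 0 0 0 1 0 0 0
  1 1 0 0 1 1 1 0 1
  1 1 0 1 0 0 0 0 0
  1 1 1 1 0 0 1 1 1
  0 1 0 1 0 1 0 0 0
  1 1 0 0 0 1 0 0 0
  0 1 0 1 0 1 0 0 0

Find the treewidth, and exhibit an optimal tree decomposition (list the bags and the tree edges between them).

The largest bag has 4 vertices, giving width 3; this decomposition certifies tw(G) ≤ 3. Conversely, {a, b, d, e} is a clique of size 4, and the vertices of any clique must share a bag in every tree decomposition; so some bag has ≥ 4 vertices and tw(G) ≥ 3. Combining the bounds, tw(G) = 3.

Treewidth 3.
One optimal decomposition is:
Bags: B1 = {a, b, d, f}  B2 = {b, d, f, i}  B3 = {a, b, c, f}  B4 = {a, b, f, h}  B5 = {a, b, d, e}  B6 = {b, d, f, g}
Tree: B1–B2, B1–B3, B3–B4, B1–B5, B1–B6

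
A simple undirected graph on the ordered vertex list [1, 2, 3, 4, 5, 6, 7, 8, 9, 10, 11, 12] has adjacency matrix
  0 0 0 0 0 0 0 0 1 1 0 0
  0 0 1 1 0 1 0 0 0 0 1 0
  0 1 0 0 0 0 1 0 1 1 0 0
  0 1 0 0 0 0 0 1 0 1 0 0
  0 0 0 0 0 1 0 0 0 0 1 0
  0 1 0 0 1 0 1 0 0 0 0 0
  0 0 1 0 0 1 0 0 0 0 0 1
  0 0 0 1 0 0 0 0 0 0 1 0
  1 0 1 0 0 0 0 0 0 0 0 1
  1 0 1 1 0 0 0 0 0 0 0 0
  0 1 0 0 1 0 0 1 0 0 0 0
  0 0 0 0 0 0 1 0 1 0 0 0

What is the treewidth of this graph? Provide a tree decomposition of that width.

The largest bag has 4 vertices, giving width 3; this decomposition certifies tw(G) ≤ 3. For the lower bound: the 4 vertex sets {5,8,11}, {4}, {2}, {3,6,7,10} are disjoint, each induces a connected subgraph, and every pair is joined by at least one edge of G. Contracting each set to a single vertex therefore yields K_{4} as a minor, and since treewidth is minor-monotone, tw(G) ≥ tw(K_{4}) = 3. Therefore the treewidth is 3.

Treewidth 3.
One such decomposition:
Bags: B1 = {4, 5, 8, 11}  B2 = {2, 4, 5, 11}  B3 = {2, 4, 5, 6}  B4 = {2, 4, 6, 10}  B5 = {2, 3, 6, 10}  B6 = {3, 6, 7, 10}  B7 = {1, 3, 7, 10}  B8 = {1, 3, 7, 9}  B9 = {1, 7, 9, 12}
Tree: B1–B2, B2–B3, B3–B4, B4–B5, B5–B6, B6–B7, B7–B8, B8–B9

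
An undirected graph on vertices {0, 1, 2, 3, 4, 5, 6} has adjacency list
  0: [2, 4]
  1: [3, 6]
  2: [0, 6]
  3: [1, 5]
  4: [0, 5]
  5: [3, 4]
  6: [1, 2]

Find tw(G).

2

A width-2 tree decomposition is:
Bags: B1 = {0, 2, 6}  B2 = {0, 4, 6}  B3 = {4, 5, 6}  B4 = {3, 5, 6}  B5 = {1, 3, 6}
Tree: B1–B2, B2–B3, B3–B4, B4–B5
The largest bag has 3 vertices, giving width 2; this decomposition certifies tw(G) ≤ 2. For the lower bound, G contains the cycle 6–2–0–4–5–3–1–6, so G is not a forest; only forests have treewidth ≤ 1, hence tw(G) ≥ 2. Therefore the treewidth is 2.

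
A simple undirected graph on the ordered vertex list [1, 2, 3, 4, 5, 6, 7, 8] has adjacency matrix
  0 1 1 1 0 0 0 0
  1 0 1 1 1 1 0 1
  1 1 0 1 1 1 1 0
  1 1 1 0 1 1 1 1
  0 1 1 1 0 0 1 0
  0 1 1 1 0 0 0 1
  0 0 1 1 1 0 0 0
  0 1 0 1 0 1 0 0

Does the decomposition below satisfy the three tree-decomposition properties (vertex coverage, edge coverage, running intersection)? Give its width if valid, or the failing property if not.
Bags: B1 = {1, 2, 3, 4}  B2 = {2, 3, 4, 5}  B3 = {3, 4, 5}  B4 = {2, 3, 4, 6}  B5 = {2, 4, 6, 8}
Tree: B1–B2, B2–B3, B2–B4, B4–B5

No — vertex 7 appears in no bag.

A tree decomposition must satisfy three properties: every vertex lies in some bag; for every edge, both endpoints lie together in some bag; and for every vertex, the bags containing it form a connected subtree. Here vertex 7 appears in no bag, so the decomposition is invalid.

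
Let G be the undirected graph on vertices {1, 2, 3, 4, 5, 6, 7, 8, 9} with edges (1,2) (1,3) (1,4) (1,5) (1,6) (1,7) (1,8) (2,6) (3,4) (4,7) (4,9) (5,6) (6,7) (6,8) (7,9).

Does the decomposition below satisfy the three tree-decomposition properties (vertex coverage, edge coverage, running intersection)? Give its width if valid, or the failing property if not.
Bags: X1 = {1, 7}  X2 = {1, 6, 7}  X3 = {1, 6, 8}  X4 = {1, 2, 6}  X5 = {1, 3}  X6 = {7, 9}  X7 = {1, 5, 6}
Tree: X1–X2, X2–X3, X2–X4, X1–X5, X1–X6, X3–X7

No — vertex 4 appears in no bag.

A tree decomposition must satisfy three properties: every vertex lies in some bag; for every edge, both endpoints lie together in some bag; and for every vertex, the bags containing it form a connected subtree. Here vertex 4 appears in no bag, so the decomposition is invalid.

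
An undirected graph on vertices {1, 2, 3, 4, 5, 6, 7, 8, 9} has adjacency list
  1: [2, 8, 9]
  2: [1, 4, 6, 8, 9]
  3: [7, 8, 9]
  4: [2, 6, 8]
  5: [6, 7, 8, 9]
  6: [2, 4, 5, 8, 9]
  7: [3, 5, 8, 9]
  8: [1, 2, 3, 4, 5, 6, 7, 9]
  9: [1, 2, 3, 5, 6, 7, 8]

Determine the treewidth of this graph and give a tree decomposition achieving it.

Treewidth 3.
Bags: B1 = {2, 6, 8, 9}  B2 = {5, 6, 8, 9}  B3 = {2, 4, 6, 8}  B4 = {5, 7, 8, 9}  B5 = {1, 2, 8, 9}  B6 = {3, 7, 8, 9}
Tree: B1–B2, B1–B3, B2–B4, B1–B5, B4–B6

The largest bag has 4 vertices, giving width 3; this decomposition certifies tw(G) ≤ 3. For the lower bound, the 4 vertices {1, 2, 8, 9} are pairwise adjacent, and any tree decomposition puts a clique entirely inside one bag — forcing width ≥ 3. Hence tw(G) = 3 exactly.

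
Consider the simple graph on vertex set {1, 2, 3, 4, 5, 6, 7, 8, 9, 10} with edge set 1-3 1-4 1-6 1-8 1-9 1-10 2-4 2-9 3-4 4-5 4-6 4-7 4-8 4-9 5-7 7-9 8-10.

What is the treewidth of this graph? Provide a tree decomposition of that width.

Treewidth 2.
Bags: B1 = {2, 4, 9}  B2 = {1, 4, 9}  B3 = {4, 7, 9}  B4 = {1, 4, 8}  B5 = {1, 8, 10}  B6 = {1, 4, 6}  B7 = {4, 5, 7}  B8 = {1, 3, 4}
Tree: B1–B2, B2–B3, B2–B4, B4–B5, B4–B6, B3–B7, B2–B8

The largest bag has 3 vertices, giving width 2; this decomposition certifies tw(G) ≤ 2. On the other hand G contains the 3-clique {1, 8, 10}. A clique must lie in a single bag of any decomposition, so no decomposition can have width below 2. Combining the bounds, tw(G) = 2.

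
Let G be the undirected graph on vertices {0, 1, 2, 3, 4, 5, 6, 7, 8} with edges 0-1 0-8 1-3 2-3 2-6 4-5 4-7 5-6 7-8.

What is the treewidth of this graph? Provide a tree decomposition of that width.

Treewidth 2.
One optimal decomposition is:
Bags: B1 = {0, 1, 3}  B2 = {0, 2, 3}  B3 = {0, 2, 6}  B4 = {0, 5, 6}  B5 = {0, 4, 5}  B6 = {0, 4, 7}  B7 = {0, 7, 8}
Tree: B1–B2, B2–B3, B3–B4, B4–B5, B5–B6, B6–B7

Every bag has size at most 3, so the width is 3 − 1 = 2 and tw(G) ≤ 2. Since 0–1–3–2–6–5–4–7–8–0 is a cycle in G, G is not acyclic. Forests are exactly the graphs of treewidth ≤ 1, so tw(G) ≥ 2. Therefore the treewidth is 2.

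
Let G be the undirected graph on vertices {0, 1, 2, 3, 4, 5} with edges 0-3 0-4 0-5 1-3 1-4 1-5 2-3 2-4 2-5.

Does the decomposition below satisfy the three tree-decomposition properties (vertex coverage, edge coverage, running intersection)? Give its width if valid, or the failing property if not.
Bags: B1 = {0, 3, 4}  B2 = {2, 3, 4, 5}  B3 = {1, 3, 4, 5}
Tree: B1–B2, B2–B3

No — edge (5,0) lies in no bag.

A tree decomposition must satisfy three properties: every vertex lies in some bag; for every edge, both endpoints lie together in some bag; and for every vertex, the bags containing it form a connected subtree. Here edge (5,0) lies in no bag, so the decomposition is invalid.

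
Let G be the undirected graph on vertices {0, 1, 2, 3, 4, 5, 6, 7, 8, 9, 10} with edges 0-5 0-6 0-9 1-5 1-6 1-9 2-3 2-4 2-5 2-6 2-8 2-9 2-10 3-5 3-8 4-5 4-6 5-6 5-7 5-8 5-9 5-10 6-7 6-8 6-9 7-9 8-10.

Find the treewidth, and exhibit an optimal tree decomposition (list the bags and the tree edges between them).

Treewidth 3.
Bags: B1 = {2, 5, 6, 9}  B2 = {2, 4, 5, 6}  B3 = {0, 5, 6, 9}  B4 = {1, 5, 6, 9}  B5 = {2, 5, 6, 8}  B6 = {5, 6, 7, 9}  B7 = {2, 5, 8, 10}  B8 = {2, 3, 5, 8}
Tree: B1–B2, B1–B3, B3–B4, B2–B5, B1–B6, B5–B7, B7–B8

Every bag has size at most 4, so the width is 4 − 1 = 3 and tw(G) ≤ 3. Conversely, {2, 5, 8, 10} is a clique of size 4, and the vertices of any clique must share a bag in every tree decomposition; so some bag has ≥ 4 vertices and tw(G) ≥ 3. Therefore the treewidth is 3.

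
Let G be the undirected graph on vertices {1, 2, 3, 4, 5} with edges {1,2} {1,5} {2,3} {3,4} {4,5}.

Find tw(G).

2

A width-2 tree decomposition is:
Bags: B1 = {1, 4, 5}  B2 = {1, 3, 4}  B3 = {1, 2, 3}
Tree: B1–B2, B2–B3
Every bag has size at most 3, so the width is 3 − 1 = 2 and tw(G) ≤ 2. Since 1–5–4–3–2–1 is a cycle in G, G is not acyclic. Forests are exactly the graphs of treewidth ≤ 1, so tw(G) ≥ 2. The upper and lower bounds meet at 2, so that is the treewidth.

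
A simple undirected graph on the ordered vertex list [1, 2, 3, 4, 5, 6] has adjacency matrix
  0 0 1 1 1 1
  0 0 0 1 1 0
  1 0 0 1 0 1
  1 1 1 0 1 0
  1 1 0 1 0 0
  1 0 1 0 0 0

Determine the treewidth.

A width-2 tree decomposition is:
Bags: B1 = {1, 3, 6}  B2 = {1, 3, 4}  B3 = {1, 4, 5}  B4 = {2, 4, 5}
Tree: B1–B2, B2–B3, B3–B4
Every bag has size at most 3, so the width is 3 − 1 = 2 and tw(G) ≤ 2. On the other hand G contains the 3-clique {1, 3, 4}. A clique must lie in a single bag of any decomposition, so no decomposition can have width below 2. The upper and lower bounds meet at 2, so that is the treewidth.

2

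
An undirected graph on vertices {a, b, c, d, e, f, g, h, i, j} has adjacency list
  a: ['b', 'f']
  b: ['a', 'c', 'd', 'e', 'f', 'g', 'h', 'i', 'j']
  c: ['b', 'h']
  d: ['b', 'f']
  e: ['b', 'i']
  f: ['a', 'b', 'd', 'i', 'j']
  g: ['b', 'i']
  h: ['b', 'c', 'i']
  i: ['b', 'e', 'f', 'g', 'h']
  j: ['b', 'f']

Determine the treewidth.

A width-2 tree decomposition is:
Bags: B1 = {b, f, i}  B2 = {b, f, j}  B3 = {b, g, i}  B4 = {a, b, f}  B5 = {b, e, i}  B6 = {b, h, i}  B7 = {b, c, h}  B8 = {b, d, f}
Tree: B1–B2, B1–B3, B2–B4, B1–B5, B3–B6, B6–B7, B2–B8
The largest bag has 3 vertices, giving width 2; this decomposition certifies tw(G) ≤ 2. For the lower bound, the 3 vertices {b, d, f} are pairwise adjacent, and any tree decomposition puts a clique entirely inside one bag — forcing width ≥ 2. The upper and lower bounds meet at 2, so that is the treewidth.

2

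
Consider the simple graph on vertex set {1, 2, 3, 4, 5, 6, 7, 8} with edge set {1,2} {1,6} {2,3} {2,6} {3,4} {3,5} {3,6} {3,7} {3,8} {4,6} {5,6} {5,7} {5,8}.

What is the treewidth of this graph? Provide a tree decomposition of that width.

Treewidth 2.
One optimal decomposition is:
Bags: B1 = {3, 5, 6}  B2 = {2, 3, 6}  B3 = {3, 5, 8}  B4 = {3, 4, 6}  B5 = {1, 2, 6}  B6 = {3, 5, 7}
Tree: B1–B2, B1–B3, B1–B4, B2–B5, B1–B6

Each bag holds 3 vertices, so the decomposition has width 2, which upper-bounds the treewidth. For the lower bound, the 3 vertices {1, 2, 6} are pairwise adjacent, and any tree decomposition puts a clique entirely inside one bag — forcing width ≥ 2. Therefore the treewidth is 2.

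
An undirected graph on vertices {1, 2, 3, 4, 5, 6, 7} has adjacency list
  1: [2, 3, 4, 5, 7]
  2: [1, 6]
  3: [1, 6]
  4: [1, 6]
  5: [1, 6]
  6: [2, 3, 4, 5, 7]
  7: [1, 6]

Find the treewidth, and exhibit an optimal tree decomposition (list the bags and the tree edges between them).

Treewidth 2.
One optimal decomposition is:
Bags: B1 = {1, 3, 6}  B2 = {1, 4, 6}  B3 = {1, 2, 6}  B4 = {1, 5, 6}  B5 = {1, 6, 7}
Tree: B1–B2, B2–B3, B3–B4, B4–B5

Each bag holds 3 vertices, so the decomposition has width 2, which upper-bounds the treewidth. Since 1–3–6–4–1 is a cycle in G, G is not acyclic. Forests are exactly the graphs of treewidth ≤ 1, so tw(G) ≥ 2. Hence tw(G) = 2 exactly.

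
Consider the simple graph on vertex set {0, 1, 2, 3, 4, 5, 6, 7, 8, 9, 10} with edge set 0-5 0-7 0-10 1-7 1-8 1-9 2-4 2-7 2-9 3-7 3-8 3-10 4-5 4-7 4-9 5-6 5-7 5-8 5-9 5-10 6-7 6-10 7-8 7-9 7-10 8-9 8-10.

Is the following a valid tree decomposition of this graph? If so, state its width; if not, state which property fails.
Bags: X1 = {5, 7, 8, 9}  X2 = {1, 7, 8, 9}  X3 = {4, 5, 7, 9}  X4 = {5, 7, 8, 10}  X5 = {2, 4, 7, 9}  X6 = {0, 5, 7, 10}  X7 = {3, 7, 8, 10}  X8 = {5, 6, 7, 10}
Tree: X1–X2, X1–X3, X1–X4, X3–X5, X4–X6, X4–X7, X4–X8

Every vertex of G appears in some bag (union = {0, 1, 2, 3, 4, 5, 6, 7, 8, 9, 10}); every edge is covered by a bag; and for each vertex v the set of bags containing v is connected in the bag tree. The decomposition is therefore valid. The largest bag has 4 vertices, so the width is 3.

Yes; width 3.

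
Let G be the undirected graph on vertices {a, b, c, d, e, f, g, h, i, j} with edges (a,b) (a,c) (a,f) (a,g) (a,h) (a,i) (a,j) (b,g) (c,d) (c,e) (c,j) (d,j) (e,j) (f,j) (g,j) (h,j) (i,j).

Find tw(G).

A width-2 tree decomposition is:
Bags: B1 = {a, c, j}  B2 = {c, d, j}  B3 = {a, h, j}  B4 = {c, e, j}  B5 = {a, i, j}  B6 = {a, g, j}  B7 = {a, b, g}  B8 = {a, f, j}
Tree: B1–B2, B1–B3, B1–B4, B3–B5, B5–B6, B6–B7, B6–B8
Each bag holds 3 vertices, so the decomposition has width 2, which upper-bounds the treewidth. On the other hand G contains the 3-clique {c, d, j}. A clique must lie in a single bag of any decomposition, so no decomposition can have width below 2. Combining the bounds, tw(G) = 2.

2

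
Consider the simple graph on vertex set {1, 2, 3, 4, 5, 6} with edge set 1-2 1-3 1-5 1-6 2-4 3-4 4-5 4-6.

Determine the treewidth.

2

A width-2 tree decomposition is:
Bags: B1 = {1, 2, 4}  B2 = {1, 4, 6}  B3 = {1, 4, 5}  B4 = {1, 3, 4}
Tree: B1–B2, B2–B3, B3–B4
Each bag holds 3 vertices, so the decomposition has width 2, which upper-bounds the treewidth. Since 1–2–4–6–1 is a cycle in G, G is not acyclic. Forests are exactly the graphs of treewidth ≤ 1, so tw(G) ≥ 2. Hence tw(G) = 2 exactly.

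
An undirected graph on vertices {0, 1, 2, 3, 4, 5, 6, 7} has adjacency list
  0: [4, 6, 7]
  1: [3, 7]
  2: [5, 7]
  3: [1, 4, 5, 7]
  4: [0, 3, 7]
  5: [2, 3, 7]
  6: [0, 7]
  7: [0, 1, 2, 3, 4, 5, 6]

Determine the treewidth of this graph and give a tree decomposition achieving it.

Treewidth 2.
Bags: B1 = {3, 4, 7}  B2 = {1, 3, 7}  B3 = {3, 5, 7}  B4 = {2, 5, 7}  B5 = {0, 4, 7}  B6 = {0, 6, 7}
Tree: B1–B2, B1–B3, B3–B4, B1–B5, B5–B6

Every bag has size at most 3, so the width is 3 − 1 = 2 and tw(G) ≤ 2. Conversely, {0, 4, 7} is a clique of size 3, and the vertices of any clique must share a bag in every tree decomposition; so some bag has ≥ 3 vertices and tw(G) ≥ 2. Therefore the treewidth is 2.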